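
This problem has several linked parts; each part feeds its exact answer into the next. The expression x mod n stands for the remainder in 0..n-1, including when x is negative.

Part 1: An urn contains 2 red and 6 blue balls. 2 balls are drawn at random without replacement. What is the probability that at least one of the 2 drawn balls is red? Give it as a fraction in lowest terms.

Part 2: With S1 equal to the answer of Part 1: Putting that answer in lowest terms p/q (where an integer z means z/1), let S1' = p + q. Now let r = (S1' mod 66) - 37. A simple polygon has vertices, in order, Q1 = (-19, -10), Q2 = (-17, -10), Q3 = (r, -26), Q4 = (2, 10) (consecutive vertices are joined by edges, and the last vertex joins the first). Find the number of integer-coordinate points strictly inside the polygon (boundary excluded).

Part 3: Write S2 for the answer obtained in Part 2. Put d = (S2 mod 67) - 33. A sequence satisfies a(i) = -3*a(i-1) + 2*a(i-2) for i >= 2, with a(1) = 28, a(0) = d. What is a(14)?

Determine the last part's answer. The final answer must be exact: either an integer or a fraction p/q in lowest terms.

Part 1: total draws C(8,2) = 28; complement C(6,2) = 15; favorable 28 - 15 = 13; P = 13/28; answer 13/28
Part 2: S1 = 13/28; threaded value p + q = 41; r = 4; cross terms: (-19*-10 - -17*-10)=20, (-17*-26 - 4*-10)=482, (4*10 - 2*-26)=92, (2*-10 - -19*10)=170; twice the area = |764| = 764; area = 382; boundary points = 2 + 1 + 2 + 1 = 6; strictly interior points = area - boundary/2 + 1 = 380; answer 380
Part 3: S2 = 380; d = 12; a(2) = -3*(28) + 2*(12) = -60; iterating: a(2)=-60, a(3)=236, a(4)=-828, a(5)=2956, a(6)=-10524, a(7)=37484, a(8)=-133500, a(9)=475468, a(10)=-1693404, a(11)=6031148, a(12)=-21480252, a(13)=76503052, a(14)=-272469660; answer -272469660

-272469660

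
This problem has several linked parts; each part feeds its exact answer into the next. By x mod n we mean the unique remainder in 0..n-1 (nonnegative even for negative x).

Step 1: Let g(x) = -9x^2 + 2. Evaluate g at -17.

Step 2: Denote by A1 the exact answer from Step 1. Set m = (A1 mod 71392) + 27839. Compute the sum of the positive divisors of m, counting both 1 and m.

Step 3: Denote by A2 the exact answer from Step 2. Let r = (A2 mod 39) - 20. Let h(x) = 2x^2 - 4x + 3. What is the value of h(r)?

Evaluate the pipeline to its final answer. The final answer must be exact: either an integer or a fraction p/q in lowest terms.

649

Step 1: -9*(-17)^2 + 2 = (-2601) + (2) = -2599; answer -2599
Step 2: A1 = -2599; m = 96632; 96632 = 2^3 * 47 * 257; sigma = (1 + 2 + 4 + 8) * (1 + 47) * (1 + 257) = 15 * 48 * 258 = 185760; answer 185760
Step 3: A2 = 185760; r = -17; 2*(-17)^2 - 4*(-17)^1 + 3 = (578) + (68) + (3) = 649; answer 649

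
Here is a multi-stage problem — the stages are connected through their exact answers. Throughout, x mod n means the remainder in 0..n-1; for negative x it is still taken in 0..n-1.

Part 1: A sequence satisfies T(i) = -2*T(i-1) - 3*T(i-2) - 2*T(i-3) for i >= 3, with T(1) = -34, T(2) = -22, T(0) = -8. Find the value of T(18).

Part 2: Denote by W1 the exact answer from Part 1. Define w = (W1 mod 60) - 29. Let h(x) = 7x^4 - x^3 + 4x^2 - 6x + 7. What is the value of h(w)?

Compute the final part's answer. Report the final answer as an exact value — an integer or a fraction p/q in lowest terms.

45475

Part 1: T(3) = -2*(-22) - 3*(-34) - 2*(-8) = 162; iterating: T(3)=162, T(4)=-190, T(5)=-62, T(6)=370, T(7)=-174, T(8)=-638, T(9)=1058, T(10)=146, T(11)=-2190, T(12)=1826, T(13)=2626, T(14)=-6350, T(15)=1170, T(16)=11458, T(17)=-13726, T(18)=-9262; answer -9262
Part 2: W1 = -9262; w = 9; 7*(9)^4 - 1*(9)^3 + 4*(9)^2 - 6*(9)^1 + 7 = (45927) + (-729) + (324) + (-54) + (7) = 45475; answer 45475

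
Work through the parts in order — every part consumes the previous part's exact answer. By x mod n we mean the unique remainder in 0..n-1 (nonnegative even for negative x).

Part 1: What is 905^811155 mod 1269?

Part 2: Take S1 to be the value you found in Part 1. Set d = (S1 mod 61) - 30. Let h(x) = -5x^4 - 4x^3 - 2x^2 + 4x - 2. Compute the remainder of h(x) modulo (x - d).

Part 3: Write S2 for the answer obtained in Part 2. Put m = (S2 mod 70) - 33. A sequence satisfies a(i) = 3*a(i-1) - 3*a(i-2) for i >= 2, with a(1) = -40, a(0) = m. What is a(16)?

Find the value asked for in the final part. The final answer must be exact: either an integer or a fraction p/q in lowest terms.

Part 1: squarings mod 1269: 905^1=905, 905^2=520, 905^4=103, 905^8=457, 905^16=733, 905^32=502, 905^64=742, 905^128=1087, 905^256=130, 905^512=403, 905^1024=1246, 905^2048=529, 905^4096=661, 905^8192=385, 905^16384=1021, 905^32768=592, 905^65536=220, 905^131072=178, 905^262144=1228, 905^524288=412; 905^811155 = 905^1 * 905^2 * 905^16 * 905^128 * 905^8192 * 905^16384 * 905^262144 * 905^524288 = 260 (mod 1269); answer 260
Part 2: S1 = 260; d = -14; remainder = value at the root: -5*(-14)^4 - 4*(-14)^3 - 2*(-14)^2 + 4*(-14)^1 - 2 = (-192080) + (10976) + (-392) + (-56) + (-2) = -181554; answer -181554
Part 3: S2 = -181554; m = -7; a(2) = 3*(-40) - 3*(-7) = -99; iterating: a(2)=-99, a(3)=-177, a(4)=-234, a(5)=-171, a(6)=189, a(7)=1080, a(8)=2673, a(9)=4779, a(10)=6318, a(11)=4617, a(12)=-5103, a(13)=-29160, a(14)=-72171, a(15)=-129033, a(16)=-170586; answer -170586

-170586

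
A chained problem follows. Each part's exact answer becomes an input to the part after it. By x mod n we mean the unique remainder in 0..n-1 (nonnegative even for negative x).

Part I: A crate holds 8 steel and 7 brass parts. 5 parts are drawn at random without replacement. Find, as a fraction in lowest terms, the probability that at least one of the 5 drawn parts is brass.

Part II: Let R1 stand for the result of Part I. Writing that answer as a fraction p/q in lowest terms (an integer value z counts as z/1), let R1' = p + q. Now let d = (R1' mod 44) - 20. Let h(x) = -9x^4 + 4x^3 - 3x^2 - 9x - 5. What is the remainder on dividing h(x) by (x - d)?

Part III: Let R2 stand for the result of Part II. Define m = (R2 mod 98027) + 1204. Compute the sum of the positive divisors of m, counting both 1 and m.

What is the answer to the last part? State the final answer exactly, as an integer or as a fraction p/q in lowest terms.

Part I: total draws C(15,5) = 3003; complement C(8,5) = 56; favorable 3003 - 56 = 2947; P = 421/429; answer 421/429
Part II: R1 = 421/429; threaded value p + q = 850; d = -6; remainder = value at the root: -9*(-6)^4 + 4*(-6)^3 - 3*(-6)^2 - 9*(-6)^1 - 5 = (-11664) + (-864) + (-108) + (54) + (-5) = -12587; answer -12587
Part III: R2 = -12587; m = 86644; 86644 = 2^2 * 21661; sigma = (1 + 2 + 4) * (1 + 21661) = 7 * 21662 = 151634; answer 151634

151634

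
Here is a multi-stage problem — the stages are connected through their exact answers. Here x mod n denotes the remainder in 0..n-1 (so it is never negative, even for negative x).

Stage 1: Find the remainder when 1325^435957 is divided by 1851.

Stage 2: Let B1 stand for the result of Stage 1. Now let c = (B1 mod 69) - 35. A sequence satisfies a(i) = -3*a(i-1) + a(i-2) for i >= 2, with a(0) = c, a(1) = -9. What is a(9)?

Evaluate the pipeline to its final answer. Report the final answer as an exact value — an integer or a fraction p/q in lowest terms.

Stage 1: squarings mod 1851: 1325^1=1325, 1325^2=877, 1325^4=964, 1325^8=94, 1325^16=1432, 1325^32=1567, 1325^64=1063, 1325^128=859, 1325^256=1183, 1325^512=133, 1325^1024=1030, 1325^2048=277, 1325^4096=838, 1325^8192=715, 1325^16384=349, 1325^32768=1486, 1325^65536=1804, 1325^131072=358, 1325^262144=445; 1325^435957 = 1325^1 * 1325^4 * 1325^16 * 1325^32 * 1325^64 * 1325^128 * 1325^512 * 1325^1024 * 1325^8192 * 1325^32768 * 1325^131072 * 1325^262144 = 584 (mod 1851); answer 584
Stage 2: B1 = 584; c = -3; a(2) = -3*(-9) + 1*(-3) = 24; iterating: a(2)=24, a(3)=-81, a(4)=267, a(5)=-882, a(6)=2913, a(7)=-9621, a(8)=31776, a(9)=-104949; answer -104949

-104949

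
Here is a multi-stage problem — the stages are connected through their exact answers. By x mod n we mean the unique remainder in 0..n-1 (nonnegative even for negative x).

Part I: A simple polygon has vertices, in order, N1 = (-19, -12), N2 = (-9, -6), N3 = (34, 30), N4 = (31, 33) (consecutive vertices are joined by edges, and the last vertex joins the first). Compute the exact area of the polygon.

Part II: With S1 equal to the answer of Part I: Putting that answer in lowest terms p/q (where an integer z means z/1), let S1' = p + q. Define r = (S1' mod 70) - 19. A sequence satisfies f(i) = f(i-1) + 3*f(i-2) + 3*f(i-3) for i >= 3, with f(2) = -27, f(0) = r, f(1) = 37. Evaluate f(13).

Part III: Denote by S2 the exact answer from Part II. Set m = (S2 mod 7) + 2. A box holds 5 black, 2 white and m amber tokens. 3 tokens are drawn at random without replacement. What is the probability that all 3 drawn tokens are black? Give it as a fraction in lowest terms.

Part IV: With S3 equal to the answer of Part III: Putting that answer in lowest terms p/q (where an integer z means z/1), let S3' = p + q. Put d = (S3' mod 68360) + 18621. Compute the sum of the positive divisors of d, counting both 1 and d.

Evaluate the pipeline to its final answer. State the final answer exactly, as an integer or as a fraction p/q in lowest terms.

40824

Part I: cross terms: (-19*-6 - -9*-12)=6, (-9*30 - 34*-6)=-66, (34*33 - 31*30)=192, (31*-12 - -19*33)=255; twice the area = |387| = 387; area = 387/2; answer 387/2
Part II: S1 = 387/2; threaded value p + q = 389; r = 20; f(3) = 1*(-27) + 3*(37) + 3*(20) = 144; iterating: f(3)=144, f(4)=174, f(5)=525, f(6)=1479, f(7)=3576, f(8)=9588, f(9)=24753, f(10)=64245, f(11)=167268, f(12)=434262, f(13)=1128801; answer 1128801
Part III: S2 = 1128801; m = 4; total draws C(11,3) = 165; favorable C(5,3) = 10; P = 2/33; answer 2/33
Part IV: S3 = 2/33; threaded value p + q = 35; d = 18656; 18656 = 2^5 * 11 * 53; sigma = (1 + 2 + 4 + 8 + 16 + 32) * (1 + 11) * (1 + 53) = 63 * 12 * 54 = 40824; answer 40824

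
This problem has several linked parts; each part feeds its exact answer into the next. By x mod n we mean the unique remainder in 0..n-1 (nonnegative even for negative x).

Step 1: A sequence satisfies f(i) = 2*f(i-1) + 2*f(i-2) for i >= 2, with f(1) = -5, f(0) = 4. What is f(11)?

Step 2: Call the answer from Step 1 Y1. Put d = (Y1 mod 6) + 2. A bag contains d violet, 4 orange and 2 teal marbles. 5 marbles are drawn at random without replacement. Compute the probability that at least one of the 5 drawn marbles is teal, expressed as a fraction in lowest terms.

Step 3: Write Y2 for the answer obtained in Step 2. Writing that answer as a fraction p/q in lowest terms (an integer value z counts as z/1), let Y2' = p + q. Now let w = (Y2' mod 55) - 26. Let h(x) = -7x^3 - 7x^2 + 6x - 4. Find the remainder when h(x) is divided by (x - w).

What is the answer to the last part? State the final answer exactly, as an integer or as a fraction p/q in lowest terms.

-10102

Step 1: f(2) = 2*(-5) + 2*(4) = -2; iterating: f(2)=-2, f(3)=-14, f(4)=-32, f(5)=-92, f(6)=-248, f(7)=-680, f(8)=-1856, f(9)=-5072, f(10)=-13856, f(11)=-37856; answer -37856
Step 2: Y1 = -37856; d = 6; total draws C(12,5) = 792; complement C(10,5) = 252; favorable 792 - 252 = 540; P = 15/22; answer 15/22
Step 3: Y2 = 15/22; threaded value p + q = 37; w = 11; remainder = value at the root: -7*(11)^3 - 7*(11)^2 + 6*(11)^1 - 4 = (-9317) + (-847) + (66) + (-4) = -10102; answer -10102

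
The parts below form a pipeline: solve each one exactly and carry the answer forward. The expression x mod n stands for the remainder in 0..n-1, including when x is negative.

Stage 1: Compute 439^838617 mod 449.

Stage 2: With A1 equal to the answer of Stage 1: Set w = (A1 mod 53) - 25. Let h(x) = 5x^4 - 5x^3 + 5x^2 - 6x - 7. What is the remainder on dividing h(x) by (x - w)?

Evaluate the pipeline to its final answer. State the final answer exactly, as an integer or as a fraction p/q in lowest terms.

Stage 1: squarings mod 449: 439^1=439, 439^2=100, 439^4=122, 439^8=67, 439^16=448, 439^32=1, 439^64=1, 439^128=1, 439^256=1, 439^512=1, 439^1024=1, 439^2048=1, 439^4096=1, 439^8192=1, 439^16384=1, 439^32768=1, 439^65536=1, 439^131072=1, 439^262144=1, 439^524288=1; 439^838617 = 439^1 * 439^8 * 439^16 * 439^64 * 439^128 * 439^256 * 439^512 * 439^2048 * 439^16384 * 439^32768 * 439^262144 * 439^524288 = 221 (mod 449); answer 221
Stage 2: A1 = 221; w = -16; remainder = value at the root: 5*(-16)^4 - 5*(-16)^3 + 5*(-16)^2 - 6*(-16)^1 - 7 = (327680) + (20480) + (1280) + (96) + (-7) = 349529; answer 349529

349529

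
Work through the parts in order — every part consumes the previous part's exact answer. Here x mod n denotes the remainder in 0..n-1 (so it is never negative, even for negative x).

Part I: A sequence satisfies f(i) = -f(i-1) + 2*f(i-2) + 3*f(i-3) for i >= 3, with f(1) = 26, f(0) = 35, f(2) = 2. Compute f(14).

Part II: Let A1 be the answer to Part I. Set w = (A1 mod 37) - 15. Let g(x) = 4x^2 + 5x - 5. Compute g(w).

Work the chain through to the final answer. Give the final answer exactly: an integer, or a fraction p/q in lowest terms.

Part I: f(3) = -1*(2) + 2*(26) + 3*(35) = 155; iterating: f(3)=155, f(4)=-73, f(5)=389, f(6)=-70, f(7)=629, f(8)=398, f(9)=650, f(10)=2033, f(11)=461, f(12)=5555, f(13)=1466, f(14)=11027; answer 11027
Part II: A1 = 11027; w = -14; 4*(-14)^2 + 5*(-14)^1 - 5 = (784) + (-70) + (-5) = 709; answer 709

709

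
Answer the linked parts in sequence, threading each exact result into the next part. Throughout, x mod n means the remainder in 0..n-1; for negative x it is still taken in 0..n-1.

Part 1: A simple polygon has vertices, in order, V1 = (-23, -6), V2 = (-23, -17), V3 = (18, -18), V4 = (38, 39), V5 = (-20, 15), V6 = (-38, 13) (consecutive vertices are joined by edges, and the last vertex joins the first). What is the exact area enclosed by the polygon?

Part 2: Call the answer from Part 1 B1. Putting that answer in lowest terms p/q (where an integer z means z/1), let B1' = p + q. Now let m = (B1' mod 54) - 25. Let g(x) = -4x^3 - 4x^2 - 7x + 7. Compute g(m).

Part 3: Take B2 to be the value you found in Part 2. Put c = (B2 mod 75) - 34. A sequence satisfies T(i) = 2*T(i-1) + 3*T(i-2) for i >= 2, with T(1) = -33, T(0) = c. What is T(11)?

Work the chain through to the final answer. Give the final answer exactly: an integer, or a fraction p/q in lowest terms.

-1550043

Part 1: cross terms: (-23*-17 - -23*-6)=253, (-23*-18 - 18*-17)=720, (18*39 - 38*-18)=1386, (38*15 - -20*39)=1350, (-20*13 - -38*15)=310, (-38*-6 - -23*13)=527; twice the area = |4546| = 4546; area = 2273; answer 2273
Part 2: B1 = 2273; threaded value p + q = 2274; m = -19; -4*(-19)^3 - 4*(-19)^2 - 7*(-19)^1 + 7 = (27436) + (-1444) + (133) + (7) = 26132; answer 26132
Part 3: B2 = 26132; c = -2; T(2) = 2*(-33) + 3*(-2) = -72; iterating: T(2)=-72, T(3)=-243, T(4)=-702, T(5)=-2133, T(6)=-6372, T(7)=-19143, T(8)=-57402, T(9)=-172233, T(10)=-516672, T(11)=-1550043; answer -1550043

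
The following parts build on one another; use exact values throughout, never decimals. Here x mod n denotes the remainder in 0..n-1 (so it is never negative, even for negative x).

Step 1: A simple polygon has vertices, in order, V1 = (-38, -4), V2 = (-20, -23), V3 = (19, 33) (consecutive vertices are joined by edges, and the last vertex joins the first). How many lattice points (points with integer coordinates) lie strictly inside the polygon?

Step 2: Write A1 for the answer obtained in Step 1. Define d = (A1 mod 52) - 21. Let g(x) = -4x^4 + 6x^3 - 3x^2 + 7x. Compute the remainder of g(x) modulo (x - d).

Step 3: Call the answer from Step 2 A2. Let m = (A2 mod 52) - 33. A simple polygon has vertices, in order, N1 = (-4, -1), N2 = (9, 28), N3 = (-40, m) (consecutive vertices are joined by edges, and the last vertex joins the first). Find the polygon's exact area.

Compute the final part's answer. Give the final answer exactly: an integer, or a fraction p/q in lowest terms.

Step 1: cross terms: (-38*-23 - -20*-4)=794, (-20*33 - 19*-23)=-223, (19*-4 - -38*33)=1178; twice the area = |1749| = 1749; area = 1749/2; boundary points = 1 + 1 + 1 = 3; strictly interior points = area - boundary/2 + 1 = 874; answer 874
Step 2: A1 = 874; d = 21; remainder = value at the root: -4*(21)^4 + 6*(21)^3 - 3*(21)^2 + 7*(21)^1 = (-777924) + (55566) + (-1323) + (147) = -723534; answer -723534
Step 3: A2 = -723534; m = 13; cross terms: (-4*28 - 9*-1)=-103, (9*13 - -40*28)=1237, (-40*-1 - -4*13)=92; twice the area = |1226| = 1226; area = 613; answer 613

613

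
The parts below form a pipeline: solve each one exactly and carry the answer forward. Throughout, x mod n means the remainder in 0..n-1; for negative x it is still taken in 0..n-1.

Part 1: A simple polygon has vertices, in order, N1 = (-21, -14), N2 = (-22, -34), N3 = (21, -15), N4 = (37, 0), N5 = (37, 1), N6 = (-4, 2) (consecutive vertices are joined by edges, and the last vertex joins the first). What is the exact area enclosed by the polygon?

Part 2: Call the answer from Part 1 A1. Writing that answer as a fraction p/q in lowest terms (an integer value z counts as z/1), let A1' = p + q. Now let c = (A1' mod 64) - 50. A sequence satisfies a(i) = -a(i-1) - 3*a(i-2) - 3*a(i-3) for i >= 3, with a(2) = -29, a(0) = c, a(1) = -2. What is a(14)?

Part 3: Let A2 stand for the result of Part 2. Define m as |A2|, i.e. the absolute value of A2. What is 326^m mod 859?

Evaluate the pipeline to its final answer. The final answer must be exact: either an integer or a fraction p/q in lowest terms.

492

Part 1: cross terms: (-21*-34 - -22*-14)=406, (-22*-15 - 21*-34)=1044, (21*0 - 37*-15)=555, (37*1 - 37*0)=37, (37*2 - -4*1)=78, (-4*-14 - -21*2)=98; twice the area = |2218| = 2218; area = 1109; answer 1109
Part 2: A1 = 1109; threaded value p + q = 1110; c = -28; a(3) = -1*(-29) - 3*(-2) - 3*(-28) = 119; iterating: a(3)=119, a(4)=-26, a(5)=-244, a(6)=-35, a(7)=845, a(8)=-8, a(9)=-2422, a(10)=-89, a(11)=7379, a(12)=154, a(13)=-22024, a(14)=-575; answer -575
Part 3: A2 = -575; m = 575; squarings mod 859: 326^1=326, 326^2=619, 326^4=47, 326^8=491, 326^16=561, 326^32=327, 326^64=413, 326^128=487, 326^256=85, 326^512=353; 326^575 = 326^1 * 326^2 * 326^4 * 326^8 * 326^16 * 326^32 * 326^512 = 492 (mod 859); answer 492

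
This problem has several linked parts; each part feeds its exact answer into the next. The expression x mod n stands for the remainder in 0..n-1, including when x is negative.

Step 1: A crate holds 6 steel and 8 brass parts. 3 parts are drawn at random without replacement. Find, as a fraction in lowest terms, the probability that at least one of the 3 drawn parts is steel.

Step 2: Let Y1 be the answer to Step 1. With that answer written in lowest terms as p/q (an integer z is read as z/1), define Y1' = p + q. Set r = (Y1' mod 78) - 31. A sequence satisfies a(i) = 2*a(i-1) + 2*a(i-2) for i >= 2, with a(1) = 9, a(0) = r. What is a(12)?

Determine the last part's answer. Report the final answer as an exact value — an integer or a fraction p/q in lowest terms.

Step 1: total draws C(14,3) = 364; complement C(8,3) = 56; favorable 364 - 56 = 308; P = 11/13; answer 11/13
Step 2: Y1 = 11/13; threaded value p + q = 24; r = -7; a(2) = 2*(9) + 2*(-7) = 4; iterating: a(2)=4, a(3)=26, a(4)=60, a(5)=172, a(6)=464, a(7)=1272, a(8)=3472, a(9)=9488, a(10)=25920, a(11)=70816, a(12)=193472; answer 193472

193472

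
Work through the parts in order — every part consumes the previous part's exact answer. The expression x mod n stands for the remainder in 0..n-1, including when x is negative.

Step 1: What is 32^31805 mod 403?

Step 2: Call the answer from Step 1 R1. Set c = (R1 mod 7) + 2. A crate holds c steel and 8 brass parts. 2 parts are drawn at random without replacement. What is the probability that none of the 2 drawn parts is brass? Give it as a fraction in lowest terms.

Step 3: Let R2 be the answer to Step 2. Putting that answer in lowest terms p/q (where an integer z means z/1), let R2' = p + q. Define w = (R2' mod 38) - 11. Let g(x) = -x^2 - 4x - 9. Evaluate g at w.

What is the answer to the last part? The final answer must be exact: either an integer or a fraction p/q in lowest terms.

-446

Step 1: squarings mod 403: 32^1=32, 32^2=218, 32^4=373, 32^8=94, 32^16=373, 32^32=94, 32^64=373, 32^128=94, 32^256=373, 32^512=94, 32^1024=373, 32^2048=94, 32^4096=373, 32^8192=94, 32^16384=373; 32^31805 = 32^1 * 32^4 * 32^8 * 32^16 * 32^32 * 32^1024 * 32^2048 * 32^4096 * 32^8192 * 32^16384 = 249 (mod 403); answer 249
Step 2: R1 = 249; c = 6; total draws C(14,2) = 91; favorable C(6,2) = 15; P = 15/91; answer 15/91
Step 3: R2 = 15/91; threaded value p + q = 106; w = 19; -1*(19)^2 - 4*(19)^1 - 9 = (-361) + (-76) + (-9) = -446; answer -446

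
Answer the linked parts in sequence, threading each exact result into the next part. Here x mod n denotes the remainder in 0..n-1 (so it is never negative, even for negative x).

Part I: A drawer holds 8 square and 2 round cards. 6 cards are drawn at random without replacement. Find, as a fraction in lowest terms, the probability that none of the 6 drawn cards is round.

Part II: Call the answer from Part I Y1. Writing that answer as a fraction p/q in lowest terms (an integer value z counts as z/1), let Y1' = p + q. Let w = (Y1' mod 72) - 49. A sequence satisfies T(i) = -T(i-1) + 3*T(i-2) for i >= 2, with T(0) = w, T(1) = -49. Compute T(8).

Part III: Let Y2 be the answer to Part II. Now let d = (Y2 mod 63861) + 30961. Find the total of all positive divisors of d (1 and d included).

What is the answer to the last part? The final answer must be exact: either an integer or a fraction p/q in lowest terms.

48426

Part I: total draws C(10,6) = 210; favorable C(8,6) = 28; P = 2/15; answer 2/15
Part II: Y1 = 2/15; threaded value p + q = 17; w = -32; T(2) = -1*(-49) + 3*(-32) = -47; iterating: T(2)=-47, T(3)=-100, T(4)=-41, T(5)=-259, T(6)=136, T(7)=-913, T(8)=1321; answer 1321
Part III: Y2 = 1321; d = 32282; 32282 = 2 * 16141; sigma = (1 + 2) * (1 + 16141) = 3 * 16142 = 48426; answer 48426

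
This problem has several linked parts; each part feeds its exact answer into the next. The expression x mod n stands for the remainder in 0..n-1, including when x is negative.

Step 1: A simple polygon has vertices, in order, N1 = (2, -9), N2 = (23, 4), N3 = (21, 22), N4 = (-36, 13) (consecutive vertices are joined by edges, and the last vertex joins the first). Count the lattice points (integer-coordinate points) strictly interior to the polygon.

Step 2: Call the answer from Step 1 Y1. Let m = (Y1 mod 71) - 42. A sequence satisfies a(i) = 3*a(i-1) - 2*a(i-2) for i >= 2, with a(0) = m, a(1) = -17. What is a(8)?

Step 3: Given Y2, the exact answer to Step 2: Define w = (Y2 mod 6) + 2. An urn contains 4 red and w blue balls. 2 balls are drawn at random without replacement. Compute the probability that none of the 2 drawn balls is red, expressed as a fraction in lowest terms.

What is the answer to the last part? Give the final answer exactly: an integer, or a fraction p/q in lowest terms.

5/18

Step 1: cross terms: (2*4 - 23*-9)=215, (23*22 - 21*4)=422, (21*13 - -36*22)=1065, (-36*-9 - 2*13)=298; twice the area = |2000| = 2000; area = 1000; boundary points = 1 + 2 + 3 + 2 = 8; strictly interior points = area - boundary/2 + 1 = 997; answer 997
Step 2: Y1 = 997; m = -39; a(2) = 3*(-17) - 2*(-39) = 27; iterating: a(2)=27, a(3)=115, a(4)=291, a(5)=643, a(6)=1347, a(7)=2755, a(8)=5571; answer 5571
Step 3: Y2 = 5571; w = 5; total draws C(9,2) = 36; favorable C(5,2) = 10; P = 5/18; answer 5/18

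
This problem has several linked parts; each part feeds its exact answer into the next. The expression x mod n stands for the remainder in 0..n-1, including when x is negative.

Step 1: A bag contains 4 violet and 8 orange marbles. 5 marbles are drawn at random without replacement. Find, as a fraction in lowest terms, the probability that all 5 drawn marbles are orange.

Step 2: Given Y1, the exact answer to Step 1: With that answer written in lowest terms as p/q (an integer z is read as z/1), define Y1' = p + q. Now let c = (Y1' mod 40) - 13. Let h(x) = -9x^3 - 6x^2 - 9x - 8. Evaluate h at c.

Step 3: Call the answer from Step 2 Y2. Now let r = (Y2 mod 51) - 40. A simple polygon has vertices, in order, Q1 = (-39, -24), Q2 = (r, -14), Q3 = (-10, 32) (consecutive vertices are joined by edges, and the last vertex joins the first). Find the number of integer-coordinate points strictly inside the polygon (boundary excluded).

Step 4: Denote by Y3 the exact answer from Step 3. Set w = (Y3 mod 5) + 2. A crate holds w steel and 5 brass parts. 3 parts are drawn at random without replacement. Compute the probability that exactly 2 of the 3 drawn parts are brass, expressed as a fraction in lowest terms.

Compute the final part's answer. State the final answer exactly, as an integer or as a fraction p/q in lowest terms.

Step 1: total draws C(12,5) = 792; favorable C(8,5) = 56; P = 7/99; answer 7/99
Step 2: Y1 = 7/99; threaded value p + q = 106; c = 13; -9*(13)^3 - 6*(13)^2 - 9*(13)^1 - 8 = (-19773) + (-1014) + (-117) + (-8) = -20912; answer -20912
Step 3: Y2 = -20912; r = 9; cross terms: (-39*-14 - 9*-24)=762, (9*32 - -10*-14)=148, (-10*-24 - -39*32)=1488; twice the area = |2398| = 2398; area = 1199; boundary points = 2 + 1 + 1 = 4; strictly interior points = area - boundary/2 + 1 = 1198; answer 1198
Step 4: Y3 = 1198; w = 5; total draws C(10,3) = 120; favorable C(5,2)*C(5,1) = 50; P = 5/12; answer 5/12

5/12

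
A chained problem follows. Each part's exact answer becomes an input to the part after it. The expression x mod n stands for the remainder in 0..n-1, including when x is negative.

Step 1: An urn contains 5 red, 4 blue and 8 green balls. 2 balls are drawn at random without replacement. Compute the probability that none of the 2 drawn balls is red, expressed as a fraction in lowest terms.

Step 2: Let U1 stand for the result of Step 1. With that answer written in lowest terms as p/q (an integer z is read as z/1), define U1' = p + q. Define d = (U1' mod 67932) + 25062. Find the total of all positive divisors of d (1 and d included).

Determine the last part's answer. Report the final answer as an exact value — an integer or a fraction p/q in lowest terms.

Step 1: total draws C(17,2) = 136; favorable C(12,2) = 66; P = 33/68; answer 33/68
Step 2: U1 = 33/68; threaded value p + q = 101; d = 25163; 25163 is prime, so its only divisors are 1 and 25163; sigma = 1 + 25163 = 25164; answer 25164

25164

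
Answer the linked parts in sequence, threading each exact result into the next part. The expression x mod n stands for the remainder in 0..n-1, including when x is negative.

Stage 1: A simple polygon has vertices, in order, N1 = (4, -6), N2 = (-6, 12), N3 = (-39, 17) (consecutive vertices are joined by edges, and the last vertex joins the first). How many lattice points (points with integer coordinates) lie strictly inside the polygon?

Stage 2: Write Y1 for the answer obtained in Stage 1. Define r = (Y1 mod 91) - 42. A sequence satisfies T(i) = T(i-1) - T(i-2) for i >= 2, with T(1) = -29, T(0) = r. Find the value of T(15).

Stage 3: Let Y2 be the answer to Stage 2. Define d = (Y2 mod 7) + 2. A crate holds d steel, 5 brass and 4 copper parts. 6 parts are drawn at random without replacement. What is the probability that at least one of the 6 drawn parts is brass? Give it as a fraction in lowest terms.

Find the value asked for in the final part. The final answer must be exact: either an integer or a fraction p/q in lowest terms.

Stage 1: cross terms: (4*12 - -6*-6)=12, (-6*17 - -39*12)=366, (-39*-6 - 4*17)=166; twice the area = |544| = 544; area = 272; boundary points = 2 + 1 + 1 = 4; strictly interior points = area - boundary/2 + 1 = 271; answer 271
Stage 2: Y1 = 271; r = 47; T(2) = 1*(-29) - 1*(47) = -76; iterating: T(2)=-76, T(3)=-47, T(4)=29, T(5)=76, T(6)=47, T(7)=-29, T(8)=-76, T(9)=-47, T(10)=29, T(11)=76, T(12)=47, T(13)=-29, T(14)=-76, T(15)=-47; answer -47
Stage 3: Y2 = -47; d = 4; total draws C(13,6) = 1716; complement C(8,6) = 28; favorable 1716 - 28 = 1688; P = 422/429; answer 422/429

422/429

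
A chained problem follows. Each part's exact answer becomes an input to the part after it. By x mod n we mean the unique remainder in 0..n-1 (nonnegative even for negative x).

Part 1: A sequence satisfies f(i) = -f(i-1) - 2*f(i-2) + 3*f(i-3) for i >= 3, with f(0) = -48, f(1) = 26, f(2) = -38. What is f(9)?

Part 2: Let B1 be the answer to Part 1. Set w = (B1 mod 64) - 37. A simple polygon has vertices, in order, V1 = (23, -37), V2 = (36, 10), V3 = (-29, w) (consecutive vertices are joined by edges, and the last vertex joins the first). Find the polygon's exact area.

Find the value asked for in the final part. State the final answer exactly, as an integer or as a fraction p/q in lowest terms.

1417

Part 1: f(3) = -1*(-38) - 2*(26) + 3*(-48) = -158; iterating: f(3)=-158, f(4)=312, f(5)=-110, f(6)=-988, f(7)=2144, f(8)=-498, f(9)=-6754; answer -6754
Part 2: B1 = -6754; w = -7; cross terms: (23*10 - 36*-37)=1562, (36*-7 - -29*10)=38, (-29*-37 - 23*-7)=1234; twice the area = |2834| = 2834; area = 1417; answer 1417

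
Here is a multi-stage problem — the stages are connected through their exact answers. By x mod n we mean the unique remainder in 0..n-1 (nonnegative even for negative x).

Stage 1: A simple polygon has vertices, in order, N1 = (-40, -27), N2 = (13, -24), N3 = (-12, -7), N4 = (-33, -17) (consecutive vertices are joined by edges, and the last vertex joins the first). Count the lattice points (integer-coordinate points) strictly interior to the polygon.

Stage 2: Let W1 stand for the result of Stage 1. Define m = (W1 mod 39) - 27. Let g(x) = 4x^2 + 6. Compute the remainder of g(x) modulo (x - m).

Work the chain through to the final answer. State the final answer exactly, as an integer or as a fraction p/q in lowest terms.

1030

Stage 1: cross terms: (-40*-24 - 13*-27)=1311, (13*-7 - -12*-24)=-379, (-12*-17 - -33*-7)=-27, (-33*-27 - -40*-17)=211; twice the area = |1116| = 1116; area = 558; boundary points = 1 + 1 + 1 + 1 = 4; strictly interior points = area - boundary/2 + 1 = 557; answer 557
Stage 2: W1 = 557; m = -16; remainder = value at the root: 4*(-16)^2 + 6 = (1024) + (6) = 1030; answer 1030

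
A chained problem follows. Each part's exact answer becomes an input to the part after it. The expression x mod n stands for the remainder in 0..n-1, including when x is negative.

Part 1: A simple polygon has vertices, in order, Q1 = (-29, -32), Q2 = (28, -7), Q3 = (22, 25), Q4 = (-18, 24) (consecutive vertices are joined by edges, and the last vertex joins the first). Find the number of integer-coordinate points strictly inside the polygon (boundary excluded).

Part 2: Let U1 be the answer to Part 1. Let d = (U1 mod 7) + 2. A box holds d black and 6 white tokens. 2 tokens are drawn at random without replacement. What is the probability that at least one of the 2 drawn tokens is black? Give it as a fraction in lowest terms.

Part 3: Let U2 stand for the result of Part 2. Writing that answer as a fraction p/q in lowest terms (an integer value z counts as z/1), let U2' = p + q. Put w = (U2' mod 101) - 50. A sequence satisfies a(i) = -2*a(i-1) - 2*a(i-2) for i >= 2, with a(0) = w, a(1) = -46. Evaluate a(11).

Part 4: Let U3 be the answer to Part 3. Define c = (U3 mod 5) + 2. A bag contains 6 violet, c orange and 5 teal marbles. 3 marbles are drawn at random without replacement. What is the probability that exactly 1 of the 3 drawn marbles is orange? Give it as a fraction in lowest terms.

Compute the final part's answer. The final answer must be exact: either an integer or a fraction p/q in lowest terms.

44/91

Part 1: cross terms: (-29*-7 - 28*-32)=1099, (28*25 - 22*-7)=854, (22*24 - -18*25)=978, (-18*-32 - -29*24)=1272; twice the area = |4203| = 4203; area = 4203/2; boundary points = 1 + 2 + 1 + 1 = 5; strictly interior points = area - boundary/2 + 1 = 2100; answer 2100
Part 2: U1 = 2100; d = 2; total draws C(8,2) = 28; complement C(6,2) = 15; favorable 28 - 15 = 13; P = 13/28; answer 13/28
Part 3: U2 = 13/28; threaded value p + q = 41; w = -9; a(2) = -2*(-46) - 2*(-9) = 110; iterating: a(2)=110, a(3)=-128, a(4)=36, a(5)=184, a(6)=-440, a(7)=512, a(8)=-144, a(9)=-736, a(10)=1760, a(11)=-2048; answer -2048
Part 4: U3 = -2048; c = 4; total draws C(15,3) = 455; favorable C(4,1)*C(11,2) = 220; P = 44/91; answer 44/91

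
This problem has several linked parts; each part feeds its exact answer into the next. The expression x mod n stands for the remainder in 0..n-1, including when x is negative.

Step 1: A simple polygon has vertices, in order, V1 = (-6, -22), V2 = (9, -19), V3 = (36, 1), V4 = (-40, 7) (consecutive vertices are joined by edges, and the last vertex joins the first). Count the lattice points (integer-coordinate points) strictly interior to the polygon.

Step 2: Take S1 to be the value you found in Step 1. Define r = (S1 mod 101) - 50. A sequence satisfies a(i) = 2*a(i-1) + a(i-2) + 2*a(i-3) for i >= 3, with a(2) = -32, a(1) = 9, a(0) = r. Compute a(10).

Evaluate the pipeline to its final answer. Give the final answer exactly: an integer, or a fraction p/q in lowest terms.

17140

Step 1: cross terms: (-6*-19 - 9*-22)=312, (9*1 - 36*-19)=693, (36*7 - -40*1)=292, (-40*-22 - -6*7)=922; twice the area = |2219| = 2219; area = 2219/2; boundary points = 3 + 1 + 2 + 1 = 7; strictly interior points = area - boundary/2 + 1 = 1107; answer 1107
Step 2: S1 = 1107; r = 47; a(3) = 2*(-32) + 1*(9) + 2*(47) = 39; iterating: a(3)=39, a(4)=64, a(5)=103, a(6)=348, a(7)=927, a(8)=2408, a(9)=6439, a(10)=17140; answer 17140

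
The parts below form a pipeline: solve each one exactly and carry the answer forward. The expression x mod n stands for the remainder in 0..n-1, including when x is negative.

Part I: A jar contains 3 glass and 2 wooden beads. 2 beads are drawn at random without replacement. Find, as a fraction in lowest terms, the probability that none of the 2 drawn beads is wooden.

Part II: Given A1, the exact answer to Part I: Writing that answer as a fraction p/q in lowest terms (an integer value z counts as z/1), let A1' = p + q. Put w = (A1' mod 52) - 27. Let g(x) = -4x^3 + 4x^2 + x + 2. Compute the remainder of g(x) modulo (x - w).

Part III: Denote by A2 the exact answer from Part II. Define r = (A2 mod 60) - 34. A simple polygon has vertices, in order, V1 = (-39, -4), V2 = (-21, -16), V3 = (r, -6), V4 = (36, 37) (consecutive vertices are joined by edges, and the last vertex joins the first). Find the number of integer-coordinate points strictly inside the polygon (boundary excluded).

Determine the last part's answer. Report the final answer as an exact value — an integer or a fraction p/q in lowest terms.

Part I: total draws C(5,2) = 10; favorable C(3,2) = 3; P = 3/10; answer 3/10
Part II: A1 = 3/10; threaded value p + q = 13; w = -14; remainder = value at the root: -4*(-14)^3 + 4*(-14)^2 + 1*(-14)^1 + 2 = (10976) + (784) + (-14) + (2) = 11748; answer 11748
Part III: A2 = 11748; r = 14; cross terms: (-39*-16 - -21*-4)=540, (-21*-6 - 14*-16)=350, (14*37 - 36*-6)=734, (36*-4 - -39*37)=1299; twice the area = |2923| = 2923; area = 2923/2; boundary points = 6 + 5 + 1 + 1 = 13; strictly interior points = area - boundary/2 + 1 = 1456; answer 1456

1456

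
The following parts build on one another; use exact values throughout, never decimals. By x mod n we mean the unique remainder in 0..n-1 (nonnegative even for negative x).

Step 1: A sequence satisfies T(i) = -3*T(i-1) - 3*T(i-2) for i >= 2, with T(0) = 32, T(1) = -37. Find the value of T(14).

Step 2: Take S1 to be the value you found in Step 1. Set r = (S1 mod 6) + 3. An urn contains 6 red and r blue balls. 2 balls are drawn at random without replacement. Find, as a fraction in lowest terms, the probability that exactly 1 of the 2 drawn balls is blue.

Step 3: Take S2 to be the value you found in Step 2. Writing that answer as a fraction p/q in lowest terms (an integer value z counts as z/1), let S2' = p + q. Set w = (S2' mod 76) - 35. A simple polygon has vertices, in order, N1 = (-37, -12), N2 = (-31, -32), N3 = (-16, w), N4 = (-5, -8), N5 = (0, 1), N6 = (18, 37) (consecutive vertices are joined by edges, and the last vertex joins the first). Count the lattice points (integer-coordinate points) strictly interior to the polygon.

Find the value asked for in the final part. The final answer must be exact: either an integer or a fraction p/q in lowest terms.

Step 1: T(2) = -3*(-37) - 3*(32) = 15; iterating: T(2)=15, T(3)=66, T(4)=-243, T(5)=531, T(6)=-864, T(7)=999, T(8)=-405, T(9)=-1782, T(10)=6561, T(11)=-14337, T(12)=23328, T(13)=-26973, T(14)=10935; answer 10935
Step 2: S1 = 10935; r = 6; total draws C(12,2) = 66; favorable C(6,1)*C(6,1) = 36; P = 6/11; answer 6/11
Step 3: S2 = 6/11; threaded value p + q = 17; w = -18; cross terms: (-37*-32 - -31*-12)=812, (-31*-18 - -16*-32)=46, (-16*-8 - -5*-18)=38, (-5*1 - 0*-8)=-5, (0*37 - 18*1)=-18, (18*-12 - -37*37)=1153; twice the area = |2026| = 2026; area = 1013; boundary points = 2 + 1 + 1 + 1 + 18 + 1 = 24; strictly interior points = area - boundary/2 + 1 = 1002; answer 1002

1002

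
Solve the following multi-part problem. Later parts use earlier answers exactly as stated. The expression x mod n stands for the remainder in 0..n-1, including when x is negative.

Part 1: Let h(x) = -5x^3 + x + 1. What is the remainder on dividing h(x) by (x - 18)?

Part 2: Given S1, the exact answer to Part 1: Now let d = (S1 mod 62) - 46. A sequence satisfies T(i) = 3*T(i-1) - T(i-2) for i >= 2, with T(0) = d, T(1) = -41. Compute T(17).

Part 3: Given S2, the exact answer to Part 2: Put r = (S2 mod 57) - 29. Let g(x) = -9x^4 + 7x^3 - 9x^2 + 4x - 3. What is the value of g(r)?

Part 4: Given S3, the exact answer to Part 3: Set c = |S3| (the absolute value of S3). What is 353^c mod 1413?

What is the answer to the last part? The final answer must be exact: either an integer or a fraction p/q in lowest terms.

Part 1: remainder = value at the root: -5*(18)^3 + 1*(18)^1 + 1 = (-29160) + (18) + (1) = -29141; answer -29141
Part 2: S1 = -29141; d = 15; T(2) = 3*(-41) - 1*(15) = -138; iterating: T(2)=-138, T(3)=-373, T(4)=-981, T(5)=-2570, T(6)=-6729, T(7)=-17617, T(8)=-46122, T(9)=-120749, T(10)=-316125, T(11)=-827626, T(12)=-2166753, T(13)=-5672633, T(14)=-14851146, T(15)=-38880805, T(16)=-101791269, T(17)=-266493002; answer -266493002
Part 3: S2 = -266493002; r = -19; -9*(-19)^4 + 7*(-19)^3 - 9*(-19)^2 + 4*(-19)^1 - 3 = (-1172889) + (-48013) + (-3249) + (-76) + (-3) = -1224230; answer -1224230
Part 4: S3 = -1224230; c = 1224230; squarings mod 1413: 353^1=353, 353^2=265, 353^4=988, 353^8=1174, 353^16=601, 353^32=886, 353^64=781, 353^128=958, 353^256=727, 353^512=67, 353^1024=250, 353^2048=328, 353^4096=196, 353^8192=265, 353^16384=988, 353^32768=1174, 353^65536=601, 353^131072=886, 353^262144=781, 353^524288=958, 353^1048576=727; 353^1224230 = 353^2 * 353^4 * 353^32 * 353^512 * 353^1024 * 353^2048 * 353^8192 * 353^32768 * 353^131072 * 353^1048576 = 328 (mod 1413); answer 328

328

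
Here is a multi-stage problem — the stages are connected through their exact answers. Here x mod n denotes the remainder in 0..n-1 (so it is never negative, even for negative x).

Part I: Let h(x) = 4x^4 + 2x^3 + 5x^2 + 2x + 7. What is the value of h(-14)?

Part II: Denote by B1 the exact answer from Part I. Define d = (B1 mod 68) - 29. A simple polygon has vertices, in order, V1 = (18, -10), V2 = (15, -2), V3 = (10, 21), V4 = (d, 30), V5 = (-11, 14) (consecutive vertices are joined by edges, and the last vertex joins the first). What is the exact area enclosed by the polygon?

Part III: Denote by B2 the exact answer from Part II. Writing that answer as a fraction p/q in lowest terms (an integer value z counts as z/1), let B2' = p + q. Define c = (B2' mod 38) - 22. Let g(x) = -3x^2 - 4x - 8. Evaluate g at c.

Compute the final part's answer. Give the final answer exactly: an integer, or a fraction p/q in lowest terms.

Part I: 4*(-14)^4 + 2*(-14)^3 + 5*(-14)^2 + 2*(-14)^1 + 7 = (153664) + (-5488) + (980) + (-28) + (7) = 149135; answer 149135
Part II: B1 = 149135; d = -18; cross terms: (18*-2 - 15*-10)=114, (15*21 - 10*-2)=335, (10*30 - -18*21)=678, (-18*14 - -11*30)=78, (-11*-10 - 18*14)=-142; twice the area = |1063| = 1063; area = 1063/2; answer 1063/2
Part III: B2 = 1063/2; threaded value p + q = 1065; c = -21; -3*(-21)^2 - 4*(-21)^1 - 8 = (-1323) + (84) + (-8) = -1247; answer -1247

-1247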